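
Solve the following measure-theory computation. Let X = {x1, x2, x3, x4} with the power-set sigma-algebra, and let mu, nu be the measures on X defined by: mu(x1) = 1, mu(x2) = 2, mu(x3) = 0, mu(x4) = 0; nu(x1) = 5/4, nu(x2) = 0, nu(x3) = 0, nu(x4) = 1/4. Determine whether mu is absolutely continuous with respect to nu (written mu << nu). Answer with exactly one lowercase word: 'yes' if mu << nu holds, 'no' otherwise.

mu << nu means: every nu-null measurable set is also mu-null; equivalently, for every atom x, if nu({x}) = 0 then mu({x}) = 0.
Checking each atom:
  x1: nu = 5/4 > 0 -> no constraint.
  x2: nu = 0, mu = 2 > 0 -> violates mu << nu.
  x3: nu = 0, mu = 0 -> consistent with mu << nu.
  x4: nu = 1/4 > 0 -> no constraint.
The atom(s) x2 violate the condition (nu = 0 but mu > 0). Therefore mu is NOT absolutely continuous w.r.t. nu.

no


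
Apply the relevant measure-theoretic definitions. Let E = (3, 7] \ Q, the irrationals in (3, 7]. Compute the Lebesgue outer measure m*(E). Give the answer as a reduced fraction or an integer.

The interval I = (3, 7] has m(I) = 7 - 3 = 4 (endpoints are measure-zero, so open/closed/half-open agree). Write I = (I cap Q) u (I \ Q). The rationals in I are countable, so m*(I cap Q) = 0 (cover each rational by intervals whose total length is arbitrarily small). By countable subadditivity m*(I) <= m*(I cap Q) + m*(I \ Q), hence m*(I \ Q) >= m(I) = 4. The reverse inequality m*(I \ Q) <= m*(I) = 4 is trivial since (I \ Q) is a subset of I. Therefore m*(I \ Q) = 4.

4


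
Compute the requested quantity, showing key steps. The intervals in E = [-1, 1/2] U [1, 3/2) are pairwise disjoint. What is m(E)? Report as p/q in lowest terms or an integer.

For pairwise disjoint intervals, m(union_i I_i) = sum_i m(I_i),
and m is invariant under swapping open/closed endpoints (single points have measure 0).
So m(E) = sum_i (b_i - a_i).
  I_1 has length 1/2 - (-1) = 3/2.
  I_2 has length 3/2 - 1 = 1/2.
Summing:
  m(E) = 3/2 + 1/2 = 2.

2


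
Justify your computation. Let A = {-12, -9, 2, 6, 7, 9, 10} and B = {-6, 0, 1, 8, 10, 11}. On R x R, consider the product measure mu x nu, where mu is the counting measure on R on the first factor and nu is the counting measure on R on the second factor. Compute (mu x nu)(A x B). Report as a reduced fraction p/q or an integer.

For a measurable rectangle A x B, the product measure satisfies
  (mu x nu)(A x B) = mu(A) * nu(B).
  mu(A) = 7.
  nu(B) = 6.
  (mu x nu)(A x B) = 7 * 6 = 42.

42


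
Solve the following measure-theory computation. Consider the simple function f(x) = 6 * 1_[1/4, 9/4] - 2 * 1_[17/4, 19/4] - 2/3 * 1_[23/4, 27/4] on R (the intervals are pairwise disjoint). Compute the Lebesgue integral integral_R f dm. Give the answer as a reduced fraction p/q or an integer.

For a simple function f = sum_i c_i * 1_{A_i} with disjoint A_i,
  integral f dm = sum_i c_i * m(A_i).
Lengths of the A_i:
  m(A_1) = 9/4 - 1/4 = 2.
  m(A_2) = 19/4 - 17/4 = 1/2.
  m(A_3) = 27/4 - 23/4 = 1.
Contributions c_i * m(A_i):
  (6) * (2) = 12.
  (-2) * (1/2) = -1.
  (-2/3) * (1) = -2/3.
Total: 12 - 1 - 2/3 = 31/3.

31/3


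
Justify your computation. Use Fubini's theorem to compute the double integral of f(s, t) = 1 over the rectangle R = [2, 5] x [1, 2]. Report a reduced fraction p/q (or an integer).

f(s, t) is a tensor product of a function of s and a function of t, and both factors are bounded continuous (hence Lebesgue integrable) on the rectangle, so Fubini's theorem applies:
  integral_R f d(m x m) = (integral_a1^b1 1 ds) * (integral_a2^b2 1 dt).
Inner integral in s: integral_{2}^{5} 1 ds = (5^1 - 2^1)/1
  = 3.
Inner integral in t: integral_{1}^{2} 1 dt = (2^1 - 1^1)/1
  = 1.
Product: (3) * (1) = 3.

3


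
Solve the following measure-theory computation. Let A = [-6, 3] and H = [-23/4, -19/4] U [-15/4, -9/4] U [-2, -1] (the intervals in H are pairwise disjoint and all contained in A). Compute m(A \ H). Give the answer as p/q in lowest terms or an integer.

The ambient interval has length m(A) = 3 - (-6) = 9.
Since the holes are disjoint and sit inside A, by finite additivity
  m(H) = sum_i (b_i - a_i), and m(A \ H) = m(A) - m(H).
Computing the hole measures:
  m(H_1) = -19/4 - (-23/4) = 1.
  m(H_2) = -9/4 - (-15/4) = 3/2.
  m(H_3) = -1 - (-2) = 1.
Summed: m(H) = 1 + 3/2 + 1 = 7/2.
So m(A \ H) = 9 - 7/2 = 11/2.

11/2


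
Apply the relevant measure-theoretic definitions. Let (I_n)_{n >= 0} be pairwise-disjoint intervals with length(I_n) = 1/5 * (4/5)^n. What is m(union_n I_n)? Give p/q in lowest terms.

By countable additivity of the Lebesgue measure on pairwise disjoint measurable sets,
  m(union_{n >= 0} I_n) = sum_{n >= 0} m(I_n) = sum_{n >= 0} a * r^n,
  with a = 1/5 and r = 4/5.
Since 0 < r = 4/5 < 1, the geometric series converges:
  sum_{n >= 0} a * r^n = a / (1 - r).
  = 1/5 / (1 - 4/5)
  = 1/5 / (1/5)
  = 1.

1


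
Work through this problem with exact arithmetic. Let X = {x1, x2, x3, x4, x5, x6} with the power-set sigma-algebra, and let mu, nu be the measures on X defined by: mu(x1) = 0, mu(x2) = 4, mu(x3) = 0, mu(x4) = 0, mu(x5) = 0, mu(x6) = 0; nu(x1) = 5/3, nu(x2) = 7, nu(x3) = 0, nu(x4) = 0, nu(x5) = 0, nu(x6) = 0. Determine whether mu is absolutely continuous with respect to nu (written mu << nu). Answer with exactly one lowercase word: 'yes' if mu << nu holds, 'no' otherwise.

mu << nu means: every nu-null measurable set is also mu-null; equivalently, for every atom x, if nu({x}) = 0 then mu({x}) = 0.
Checking each atom:
  x1: nu = 5/3 > 0 -> no constraint.
  x2: nu = 7 > 0 -> no constraint.
  x3: nu = 0, mu = 0 -> consistent with mu << nu.
  x4: nu = 0, mu = 0 -> consistent with mu << nu.
  x5: nu = 0, mu = 0 -> consistent with mu << nu.
  x6: nu = 0, mu = 0 -> consistent with mu << nu.
No atom violates the condition. Therefore mu << nu.

yes


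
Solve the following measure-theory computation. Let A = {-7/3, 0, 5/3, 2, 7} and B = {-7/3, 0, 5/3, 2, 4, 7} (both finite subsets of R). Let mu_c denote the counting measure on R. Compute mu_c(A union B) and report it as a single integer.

Counting measure on a finite set equals cardinality. By inclusion-exclusion, |A union B| = |A| + |B| - |A cap B|.
|A| = 5, |B| = 6, |A cap B| = 5.
So mu_c(A union B) = 5 + 6 - 5 = 6.

6


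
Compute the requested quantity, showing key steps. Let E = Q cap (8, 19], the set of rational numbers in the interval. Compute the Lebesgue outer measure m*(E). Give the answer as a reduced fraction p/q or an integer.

E = Q cap (8, 19] is a subset of Q, which is countable. Enumerate Q = {q_1, q_2, ...}; for any eps > 0, cover q_k by the open interval (q_k - eps/2^(k+1), q_k + eps/2^(k+1)), of length eps/2^k. The total cover length is sum_{k>=1} eps/2^k = eps. Hence m*(E) <= m*(Q) <= eps for every eps > 0, and since outer measure is non-negative, m*(E) = 0.

0


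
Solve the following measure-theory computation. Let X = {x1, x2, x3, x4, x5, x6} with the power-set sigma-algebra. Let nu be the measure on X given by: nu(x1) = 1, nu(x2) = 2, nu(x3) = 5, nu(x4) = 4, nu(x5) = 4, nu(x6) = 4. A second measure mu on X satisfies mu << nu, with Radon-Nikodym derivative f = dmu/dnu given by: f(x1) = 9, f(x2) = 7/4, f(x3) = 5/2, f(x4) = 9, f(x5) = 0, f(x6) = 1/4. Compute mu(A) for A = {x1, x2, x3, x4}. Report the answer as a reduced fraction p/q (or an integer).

By the defining property of the Radon-Nikodym derivative, for every measurable set A,
  mu(A) = integral_A f dnu.
Since nu is a discrete measure concentrated on the atoms of X, the integral over A reduces to the sum
  mu(A) = sum_{x in A} f(x) * nu({x}).
Computing each term:
  x1: f(x1) * nu(x1) = 9 * 1 = 9.
  x2: f(x2) * nu(x2) = 7/4 * 2 = 7/2.
  x3: f(x3) * nu(x3) = 5/2 * 5 = 25/2.
  x4: f(x4) * nu(x4) = 9 * 4 = 36.
Summing: mu(A) = 9 + 7/2 + 25/2 + 36 = 61.

61


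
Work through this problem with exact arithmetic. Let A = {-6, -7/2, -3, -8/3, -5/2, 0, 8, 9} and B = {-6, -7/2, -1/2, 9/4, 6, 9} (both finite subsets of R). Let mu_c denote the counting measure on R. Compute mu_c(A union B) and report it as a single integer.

Counting measure on a finite set equals cardinality. By inclusion-exclusion, |A union B| = |A| + |B| - |A cap B|.
|A| = 8, |B| = 6, |A cap B| = 3.
So mu_c(A union B) = 8 + 6 - 3 = 11.

11


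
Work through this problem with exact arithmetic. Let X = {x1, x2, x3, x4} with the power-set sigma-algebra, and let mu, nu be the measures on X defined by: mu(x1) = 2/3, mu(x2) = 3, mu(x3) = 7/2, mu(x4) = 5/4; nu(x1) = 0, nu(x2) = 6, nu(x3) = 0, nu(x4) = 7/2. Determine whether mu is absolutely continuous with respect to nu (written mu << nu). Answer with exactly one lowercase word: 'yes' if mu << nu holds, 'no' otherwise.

mu << nu means: every nu-null measurable set is also mu-null; equivalently, for every atom x, if nu({x}) = 0 then mu({x}) = 0.
Checking each atom:
  x1: nu = 0, mu = 2/3 > 0 -> violates mu << nu.
  x2: nu = 6 > 0 -> no constraint.
  x3: nu = 0, mu = 7/2 > 0 -> violates mu << nu.
  x4: nu = 7/2 > 0 -> no constraint.
The atom(s) x1, x3 violate the condition (nu = 0 but mu > 0). Therefore mu is NOT absolutely continuous w.r.t. nu.

no


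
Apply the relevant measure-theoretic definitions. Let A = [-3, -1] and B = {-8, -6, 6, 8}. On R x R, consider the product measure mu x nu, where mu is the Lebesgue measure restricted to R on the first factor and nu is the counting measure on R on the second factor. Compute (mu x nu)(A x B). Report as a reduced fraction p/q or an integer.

For a measurable rectangle A x B, the product measure satisfies
  (mu x nu)(A x B) = mu(A) * nu(B).
  mu(A) = 2.
  nu(B) = 4.
  (mu x nu)(A x B) = 2 * 4 = 8.

8


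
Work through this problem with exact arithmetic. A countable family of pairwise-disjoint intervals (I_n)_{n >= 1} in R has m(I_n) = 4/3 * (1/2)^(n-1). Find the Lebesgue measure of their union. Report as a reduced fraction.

By countable additivity of the Lebesgue measure on pairwise disjoint measurable sets,
  m(union_{n >= 1} I_n) = sum_{n >= 1} m(I_n) = sum_{n >= 1} a * r^(n-1),
  with a = 4/3 and r = 1/2.
Since 0 < r = 1/2 < 1, the geometric series converges:
  sum_{n >= 1} a * r^(n-1) = a / (1 - r).
  = 4/3 / (1 - 1/2)
  = 4/3 / (1/2)
  = 8/3.

8/3


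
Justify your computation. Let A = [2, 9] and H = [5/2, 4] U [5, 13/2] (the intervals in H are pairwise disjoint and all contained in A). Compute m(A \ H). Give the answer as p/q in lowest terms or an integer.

The ambient interval has length m(A) = 9 - 2 = 7.
Since the holes are disjoint and sit inside A, by finite additivity
  m(H) = sum_i (b_i - a_i), and m(A \ H) = m(A) - m(H).
Computing the hole measures:
  m(H_1) = 4 - 5/2 = 3/2.
  m(H_2) = 13/2 - 5 = 3/2.
Summed: m(H) = 3/2 + 3/2 = 3.
So m(A \ H) = 7 - 3 = 4.

4


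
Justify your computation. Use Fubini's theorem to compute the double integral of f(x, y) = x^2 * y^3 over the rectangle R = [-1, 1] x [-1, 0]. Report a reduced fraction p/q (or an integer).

f(x, y) is a tensor product of a function of x and a function of y, and both factors are bounded continuous (hence Lebesgue integrable) on the rectangle, so Fubini's theorem applies:
  integral_R f d(m x m) = (integral_a1^b1 x^2 dx) * (integral_a2^b2 y^3 dy).
Inner integral in x: integral_{-1}^{1} x^2 dx = (1^3 - (-1)^3)/3
  = 2/3.
Inner integral in y: integral_{-1}^{0} y^3 dy = (0^4 - (-1)^4)/4
  = -1/4.
Product: (2/3) * (-1/4) = -1/6.

-1/6


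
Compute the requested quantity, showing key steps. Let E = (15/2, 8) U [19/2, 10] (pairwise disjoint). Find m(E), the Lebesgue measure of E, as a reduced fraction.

For pairwise disjoint intervals, m(union_i I_i) = sum_i m(I_i),
and m is invariant under swapping open/closed endpoints (single points have measure 0).
So m(E) = sum_i (b_i - a_i).
  I_1 has length 8 - 15/2 = 1/2.
  I_2 has length 10 - 19/2 = 1/2.
Summing:
  m(E) = 1/2 + 1/2 = 1.

1


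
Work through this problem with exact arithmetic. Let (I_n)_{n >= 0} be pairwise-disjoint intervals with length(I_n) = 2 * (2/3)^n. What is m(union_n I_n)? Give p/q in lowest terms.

By countable additivity of the Lebesgue measure on pairwise disjoint measurable sets,
  m(union_{n >= 0} I_n) = sum_{n >= 0} m(I_n) = sum_{n >= 0} a * r^n,
  with a = 2 and r = 2/3.
Since 0 < r = 2/3 < 1, the geometric series converges:
  sum_{n >= 0} a * r^n = a / (1 - r).
  = 2 / (1 - 2/3)
  = 2 / (1/3)
  = 6.

6


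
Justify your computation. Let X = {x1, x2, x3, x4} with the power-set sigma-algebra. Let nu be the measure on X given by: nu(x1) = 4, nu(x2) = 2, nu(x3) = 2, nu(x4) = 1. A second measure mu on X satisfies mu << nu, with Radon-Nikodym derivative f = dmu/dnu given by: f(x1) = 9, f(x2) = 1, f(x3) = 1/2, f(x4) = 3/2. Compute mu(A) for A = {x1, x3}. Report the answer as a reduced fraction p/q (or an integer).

By the defining property of the Radon-Nikodym derivative, for every measurable set A,
  mu(A) = integral_A f dnu.
Since nu is a discrete measure concentrated on the atoms of X, the integral over A reduces to the sum
  mu(A) = sum_{x in A} f(x) * nu({x}).
Computing each term:
  x1: f(x1) * nu(x1) = 9 * 4 = 36.
  x3: f(x3) * nu(x3) = 1/2 * 2 = 1.
Summing: mu(A) = 36 + 1 = 37.

37


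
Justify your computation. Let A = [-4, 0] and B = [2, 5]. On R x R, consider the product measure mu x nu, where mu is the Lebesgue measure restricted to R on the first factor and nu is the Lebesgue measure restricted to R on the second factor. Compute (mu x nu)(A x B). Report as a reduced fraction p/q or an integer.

For a measurable rectangle A x B, the product measure satisfies
  (mu x nu)(A x B) = mu(A) * nu(B).
  mu(A) = 4.
  nu(B) = 3.
  (mu x nu)(A x B) = 4 * 3 = 12.

12


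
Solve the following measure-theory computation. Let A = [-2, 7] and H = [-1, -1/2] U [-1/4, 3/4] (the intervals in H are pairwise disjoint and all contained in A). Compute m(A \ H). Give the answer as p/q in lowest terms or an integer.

The ambient interval has length m(A) = 7 - (-2) = 9.
Since the holes are disjoint and sit inside A, by finite additivity
  m(H) = sum_i (b_i - a_i), and m(A \ H) = m(A) - m(H).
Computing the hole measures:
  m(H_1) = -1/2 - (-1) = 1/2.
  m(H_2) = 3/4 - (-1/4) = 1.
Summed: m(H) = 1/2 + 1 = 3/2.
So m(A \ H) = 9 - 3/2 = 15/2.

15/2


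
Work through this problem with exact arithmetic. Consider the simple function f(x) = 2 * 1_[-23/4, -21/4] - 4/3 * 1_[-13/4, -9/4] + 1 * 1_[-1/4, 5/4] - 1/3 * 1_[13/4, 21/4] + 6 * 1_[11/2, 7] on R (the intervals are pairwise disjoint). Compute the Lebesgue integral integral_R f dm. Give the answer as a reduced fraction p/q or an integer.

For a simple function f = sum_i c_i * 1_{A_i} with disjoint A_i,
  integral f dm = sum_i c_i * m(A_i).
Lengths of the A_i:
  m(A_1) = -21/4 - (-23/4) = 1/2.
  m(A_2) = -9/4 - (-13/4) = 1.
  m(A_3) = 5/4 - (-1/4) = 3/2.
  m(A_4) = 21/4 - 13/4 = 2.
  m(A_5) = 7 - 11/2 = 3/2.
Contributions c_i * m(A_i):
  (2) * (1/2) = 1.
  (-4/3) * (1) = -4/3.
  (1) * (3/2) = 3/2.
  (-1/3) * (2) = -2/3.
  (6) * (3/2) = 9.
Total: 1 - 4/3 + 3/2 - 2/3 + 9 = 19/2.

19/2


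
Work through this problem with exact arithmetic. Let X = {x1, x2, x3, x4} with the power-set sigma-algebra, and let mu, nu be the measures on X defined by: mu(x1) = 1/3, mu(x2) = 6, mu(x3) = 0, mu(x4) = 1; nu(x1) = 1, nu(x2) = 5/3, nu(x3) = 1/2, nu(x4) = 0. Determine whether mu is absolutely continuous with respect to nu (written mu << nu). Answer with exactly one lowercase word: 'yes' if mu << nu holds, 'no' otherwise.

mu << nu means: every nu-null measurable set is also mu-null; equivalently, for every atom x, if nu({x}) = 0 then mu({x}) = 0.
Checking each atom:
  x1: nu = 1 > 0 -> no constraint.
  x2: nu = 5/3 > 0 -> no constraint.
  x3: nu = 1/2 > 0 -> no constraint.
  x4: nu = 0, mu = 1 > 0 -> violates mu << nu.
The atom(s) x4 violate the condition (nu = 0 but mu > 0). Therefore mu is NOT absolutely continuous w.r.t. nu.

no


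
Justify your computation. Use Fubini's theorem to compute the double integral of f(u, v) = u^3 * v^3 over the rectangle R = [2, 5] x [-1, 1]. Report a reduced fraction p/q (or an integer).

f(u, v) is a tensor product of a function of u and a function of v, and both factors are bounded continuous (hence Lebesgue integrable) on the rectangle, so Fubini's theorem applies:
  integral_R f d(m x m) = (integral_a1^b1 u^3 du) * (integral_a2^b2 v^3 dv).
Inner integral in u: integral_{2}^{5} u^3 du = (5^4 - 2^4)/4
  = 609/4.
Inner integral in v: integral_{-1}^{1} v^3 dv = (1^4 - (-1)^4)/4
  = 0.
Product: (609/4) * (0) = 0.

0


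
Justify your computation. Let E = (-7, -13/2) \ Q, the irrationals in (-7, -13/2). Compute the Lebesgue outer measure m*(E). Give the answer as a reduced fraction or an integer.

The interval I = (-7, -13/2) has m(I) = -13/2 - (-7) = 1/2 (endpoints are measure-zero, so open/closed/half-open agree). Write I = (I cap Q) u (I \ Q). The rationals in I are countable, so m*(I cap Q) = 0 (cover each rational by intervals whose total length is arbitrarily small). By countable subadditivity m*(I) <= m*(I cap Q) + m*(I \ Q), hence m*(I \ Q) >= m(I) = 1/2. The reverse inequality m*(I \ Q) <= m*(I) = 1/2 is trivial since (I \ Q) is a subset of I. Therefore m*(I \ Q) = 1/2.

1/2


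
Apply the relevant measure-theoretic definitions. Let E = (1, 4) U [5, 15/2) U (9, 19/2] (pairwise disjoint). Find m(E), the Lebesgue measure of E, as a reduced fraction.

For pairwise disjoint intervals, m(union_i I_i) = sum_i m(I_i),
and m is invariant under swapping open/closed endpoints (single points have measure 0).
So m(E) = sum_i (b_i - a_i).
  I_1 has length 4 - 1 = 3.
  I_2 has length 15/2 - 5 = 5/2.
  I_3 has length 19/2 - 9 = 1/2.
Summing:
  m(E) = 3 + 5/2 + 1/2 = 6.

6


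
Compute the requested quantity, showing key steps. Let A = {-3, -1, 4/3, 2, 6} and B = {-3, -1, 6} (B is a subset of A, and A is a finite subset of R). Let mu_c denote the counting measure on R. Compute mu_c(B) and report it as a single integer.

Counting measure assigns mu_c(E) = |E| (number of elements) when E is finite.
B has 3 element(s), so mu_c(B) = 3.

3


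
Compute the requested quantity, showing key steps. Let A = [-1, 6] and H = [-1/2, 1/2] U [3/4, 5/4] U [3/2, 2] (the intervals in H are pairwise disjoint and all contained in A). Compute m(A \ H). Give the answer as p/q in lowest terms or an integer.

The ambient interval has length m(A) = 6 - (-1) = 7.
Since the holes are disjoint and sit inside A, by finite additivity
  m(H) = sum_i (b_i - a_i), and m(A \ H) = m(A) - m(H).
Computing the hole measures:
  m(H_1) = 1/2 - (-1/2) = 1.
  m(H_2) = 5/4 - 3/4 = 1/2.
  m(H_3) = 2 - 3/2 = 1/2.
Summed: m(H) = 1 + 1/2 + 1/2 = 2.
So m(A \ H) = 7 - 2 = 5.

5


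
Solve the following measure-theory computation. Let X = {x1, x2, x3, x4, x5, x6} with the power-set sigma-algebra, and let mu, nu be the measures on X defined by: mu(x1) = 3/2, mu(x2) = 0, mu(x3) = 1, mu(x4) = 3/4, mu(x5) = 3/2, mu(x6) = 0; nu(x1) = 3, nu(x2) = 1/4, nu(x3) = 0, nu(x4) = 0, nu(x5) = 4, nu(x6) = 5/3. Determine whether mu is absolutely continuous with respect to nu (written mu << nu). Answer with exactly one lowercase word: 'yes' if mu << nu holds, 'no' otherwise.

mu << nu means: every nu-null measurable set is also mu-null; equivalently, for every atom x, if nu({x}) = 0 then mu({x}) = 0.
Checking each atom:
  x1: nu = 3 > 0 -> no constraint.
  x2: nu = 1/4 > 0 -> no constraint.
  x3: nu = 0, mu = 1 > 0 -> violates mu << nu.
  x4: nu = 0, mu = 3/4 > 0 -> violates mu << nu.
  x5: nu = 4 > 0 -> no constraint.
  x6: nu = 5/3 > 0 -> no constraint.
The atom(s) x3, x4 violate the condition (nu = 0 but mu > 0). Therefore mu is NOT absolutely continuous w.r.t. nu.

no


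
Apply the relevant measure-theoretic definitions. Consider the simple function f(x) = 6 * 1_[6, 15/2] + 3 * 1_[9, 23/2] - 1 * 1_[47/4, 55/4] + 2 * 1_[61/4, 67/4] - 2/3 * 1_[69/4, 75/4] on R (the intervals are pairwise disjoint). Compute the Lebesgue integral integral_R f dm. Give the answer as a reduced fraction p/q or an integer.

For a simple function f = sum_i c_i * 1_{A_i} with disjoint A_i,
  integral f dm = sum_i c_i * m(A_i).
Lengths of the A_i:
  m(A_1) = 15/2 - 6 = 3/2.
  m(A_2) = 23/2 - 9 = 5/2.
  m(A_3) = 55/4 - 47/4 = 2.
  m(A_4) = 67/4 - 61/4 = 3/2.
  m(A_5) = 75/4 - 69/4 = 3/2.
Contributions c_i * m(A_i):
  (6) * (3/2) = 9.
  (3) * (5/2) = 15/2.
  (-1) * (2) = -2.
  (2) * (3/2) = 3.
  (-2/3) * (3/2) = -1.
Total: 9 + 15/2 - 2 + 3 - 1 = 33/2.

33/2


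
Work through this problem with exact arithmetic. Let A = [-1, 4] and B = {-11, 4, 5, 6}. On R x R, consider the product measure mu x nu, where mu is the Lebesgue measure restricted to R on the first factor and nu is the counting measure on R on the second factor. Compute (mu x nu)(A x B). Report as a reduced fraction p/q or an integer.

For a measurable rectangle A x B, the product measure satisfies
  (mu x nu)(A x B) = mu(A) * nu(B).
  mu(A) = 5.
  nu(B) = 4.
  (mu x nu)(A x B) = 5 * 4 = 20.

20


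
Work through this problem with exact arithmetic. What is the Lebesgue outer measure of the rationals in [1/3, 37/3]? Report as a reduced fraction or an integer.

The set Q cap [1/3, 37/3] is countable (a subset of the countable set Q). Lebesgue outer measure of any countable set is 0: each singleton {q} has m*({q}) = 0, and by countable subadditivity m*(union_k {q_k}) <= sum_k m*({q_k}) = sum_k 0 = 0. The reverse inequality m*(E) >= 0 is automatic. So m*(Q cap [1/3, 37/3]) = 0.

0


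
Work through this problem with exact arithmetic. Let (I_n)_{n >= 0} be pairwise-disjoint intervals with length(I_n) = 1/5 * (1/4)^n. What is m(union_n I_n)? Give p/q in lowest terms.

By countable additivity of the Lebesgue measure on pairwise disjoint measurable sets,
  m(union_{n >= 0} I_n) = sum_{n >= 0} m(I_n) = sum_{n >= 0} a * r^n,
  with a = 1/5 and r = 1/4.
Since 0 < r = 1/4 < 1, the geometric series converges:
  sum_{n >= 0} a * r^n = a / (1 - r).
  = 1/5 / (1 - 1/4)
  = 1/5 / (3/4)
  = 4/15.

4/15


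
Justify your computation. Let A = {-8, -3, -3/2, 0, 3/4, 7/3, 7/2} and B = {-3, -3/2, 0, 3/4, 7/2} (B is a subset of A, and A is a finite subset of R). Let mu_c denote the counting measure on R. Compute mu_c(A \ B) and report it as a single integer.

Counting measure assigns mu_c(E) = |E| (number of elements) when E is finite. For B subset A, A \ B is the set of elements of A not in B, so |A \ B| = |A| - |B|.
|A| = 7, |B| = 5, so mu_c(A \ B) = 7 - 5 = 2.

2


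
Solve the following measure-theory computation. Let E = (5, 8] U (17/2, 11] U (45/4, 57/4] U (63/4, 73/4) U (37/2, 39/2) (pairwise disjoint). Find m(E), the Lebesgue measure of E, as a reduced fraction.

For pairwise disjoint intervals, m(union_i I_i) = sum_i m(I_i),
and m is invariant under swapping open/closed endpoints (single points have measure 0).
So m(E) = sum_i (b_i - a_i).
  I_1 has length 8 - 5 = 3.
  I_2 has length 11 - 17/2 = 5/2.
  I_3 has length 57/4 - 45/4 = 3.
  I_4 has length 73/4 - 63/4 = 5/2.
  I_5 has length 39/2 - 37/2 = 1.
Summing:
  m(E) = 3 + 5/2 + 3 + 5/2 + 1 = 12.

12


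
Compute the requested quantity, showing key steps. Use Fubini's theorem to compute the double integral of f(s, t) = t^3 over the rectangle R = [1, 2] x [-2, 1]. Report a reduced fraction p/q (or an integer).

f(s, t) is a tensor product of a function of s and a function of t, and both factors are bounded continuous (hence Lebesgue integrable) on the rectangle, so Fubini's theorem applies:
  integral_R f d(m x m) = (integral_a1^b1 1 ds) * (integral_a2^b2 t^3 dt).
Inner integral in s: integral_{1}^{2} 1 ds = (2^1 - 1^1)/1
  = 1.
Inner integral in t: integral_{-2}^{1} t^3 dt = (1^4 - (-2)^4)/4
  = -15/4.
Product: (1) * (-15/4) = -15/4.

-15/4


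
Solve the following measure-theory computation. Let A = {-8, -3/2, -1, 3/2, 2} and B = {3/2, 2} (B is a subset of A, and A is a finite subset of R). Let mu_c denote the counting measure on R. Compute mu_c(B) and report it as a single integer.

Counting measure assigns mu_c(E) = |E| (number of elements) when E is finite.
B has 2 element(s), so mu_c(B) = 2.

2


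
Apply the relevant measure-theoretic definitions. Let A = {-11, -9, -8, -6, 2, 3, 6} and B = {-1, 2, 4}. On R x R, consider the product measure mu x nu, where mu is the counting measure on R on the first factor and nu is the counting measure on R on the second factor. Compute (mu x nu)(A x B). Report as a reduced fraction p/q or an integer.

For a measurable rectangle A x B, the product measure satisfies
  (mu x nu)(A x B) = mu(A) * nu(B).
  mu(A) = 7.
  nu(B) = 3.
  (mu x nu)(A x B) = 7 * 3 = 21.

21


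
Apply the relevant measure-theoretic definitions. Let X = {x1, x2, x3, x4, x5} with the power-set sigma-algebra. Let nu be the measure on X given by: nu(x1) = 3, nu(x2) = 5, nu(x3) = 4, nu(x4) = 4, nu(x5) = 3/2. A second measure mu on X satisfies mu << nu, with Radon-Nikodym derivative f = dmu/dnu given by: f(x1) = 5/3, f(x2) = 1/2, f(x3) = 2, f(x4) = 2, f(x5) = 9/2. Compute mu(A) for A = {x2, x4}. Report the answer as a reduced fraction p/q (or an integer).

By the defining property of the Radon-Nikodym derivative, for every measurable set A,
  mu(A) = integral_A f dnu.
Since nu is a discrete measure concentrated on the atoms of X, the integral over A reduces to the sum
  mu(A) = sum_{x in A} f(x) * nu({x}).
Computing each term:
  x2: f(x2) * nu(x2) = 1/2 * 5 = 5/2.
  x4: f(x4) * nu(x4) = 2 * 4 = 8.
Summing: mu(A) = 5/2 + 8 = 21/2.

21/2


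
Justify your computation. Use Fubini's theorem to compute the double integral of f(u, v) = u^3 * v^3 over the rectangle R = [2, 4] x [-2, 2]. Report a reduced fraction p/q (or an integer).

f(u, v) is a tensor product of a function of u and a function of v, and both factors are bounded continuous (hence Lebesgue integrable) on the rectangle, so Fubini's theorem applies:
  integral_R f d(m x m) = (integral_a1^b1 u^3 du) * (integral_a2^b2 v^3 dv).
Inner integral in u: integral_{2}^{4} u^3 du = (4^4 - 2^4)/4
  = 60.
Inner integral in v: integral_{-2}^{2} v^3 dv = (2^4 - (-2)^4)/4
  = 0.
Product: (60) * (0) = 0.

0


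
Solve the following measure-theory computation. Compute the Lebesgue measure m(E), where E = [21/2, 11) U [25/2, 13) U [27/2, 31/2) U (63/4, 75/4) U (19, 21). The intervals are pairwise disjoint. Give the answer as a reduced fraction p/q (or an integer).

For pairwise disjoint intervals, m(union_i I_i) = sum_i m(I_i),
and m is invariant under swapping open/closed endpoints (single points have measure 0).
So m(E) = sum_i (b_i - a_i).
  I_1 has length 11 - 21/2 = 1/2.
  I_2 has length 13 - 25/2 = 1/2.
  I_3 has length 31/2 - 27/2 = 2.
  I_4 has length 75/4 - 63/4 = 3.
  I_5 has length 21 - 19 = 2.
Summing:
  m(E) = 1/2 + 1/2 + 2 + 3 + 2 = 8.

8


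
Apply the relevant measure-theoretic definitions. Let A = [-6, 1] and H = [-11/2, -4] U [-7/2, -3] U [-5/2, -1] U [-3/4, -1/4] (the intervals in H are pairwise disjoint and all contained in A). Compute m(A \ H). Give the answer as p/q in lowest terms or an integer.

The ambient interval has length m(A) = 1 - (-6) = 7.
Since the holes are disjoint and sit inside A, by finite additivity
  m(H) = sum_i (b_i - a_i), and m(A \ H) = m(A) - m(H).
Computing the hole measures:
  m(H_1) = -4 - (-11/2) = 3/2.
  m(H_2) = -3 - (-7/2) = 1/2.
  m(H_3) = -1 - (-5/2) = 3/2.
  m(H_4) = -1/4 - (-3/4) = 1/2.
Summed: m(H) = 3/2 + 1/2 + 3/2 + 1/2 = 4.
So m(A \ H) = 7 - 4 = 3.

3


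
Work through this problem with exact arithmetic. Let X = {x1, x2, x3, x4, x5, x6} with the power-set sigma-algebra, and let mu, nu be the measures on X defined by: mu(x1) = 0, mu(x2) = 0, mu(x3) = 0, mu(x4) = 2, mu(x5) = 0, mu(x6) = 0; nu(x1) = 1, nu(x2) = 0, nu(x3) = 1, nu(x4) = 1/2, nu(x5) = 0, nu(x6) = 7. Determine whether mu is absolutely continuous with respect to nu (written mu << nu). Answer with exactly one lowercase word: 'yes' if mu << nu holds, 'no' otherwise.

mu << nu means: every nu-null measurable set is also mu-null; equivalently, for every atom x, if nu({x}) = 0 then mu({x}) = 0.
Checking each atom:
  x1: nu = 1 > 0 -> no constraint.
  x2: nu = 0, mu = 0 -> consistent with mu << nu.
  x3: nu = 1 > 0 -> no constraint.
  x4: nu = 1/2 > 0 -> no constraint.
  x5: nu = 0, mu = 0 -> consistent with mu << nu.
  x6: nu = 7 > 0 -> no constraint.
No atom violates the condition. Therefore mu << nu.

yes


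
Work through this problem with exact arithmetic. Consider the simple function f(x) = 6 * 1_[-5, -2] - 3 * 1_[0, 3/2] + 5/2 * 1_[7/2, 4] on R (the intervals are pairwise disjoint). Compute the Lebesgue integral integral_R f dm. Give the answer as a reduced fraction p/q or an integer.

For a simple function f = sum_i c_i * 1_{A_i} with disjoint A_i,
  integral f dm = sum_i c_i * m(A_i).
Lengths of the A_i:
  m(A_1) = -2 - (-5) = 3.
  m(A_2) = 3/2 - 0 = 3/2.
  m(A_3) = 4 - 7/2 = 1/2.
Contributions c_i * m(A_i):
  (6) * (3) = 18.
  (-3) * (3/2) = -9/2.
  (5/2) * (1/2) = 5/4.
Total: 18 - 9/2 + 5/4 = 59/4.

59/4


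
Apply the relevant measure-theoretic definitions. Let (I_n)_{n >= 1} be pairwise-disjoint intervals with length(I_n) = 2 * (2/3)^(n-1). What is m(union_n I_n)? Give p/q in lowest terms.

By countable additivity of the Lebesgue measure on pairwise disjoint measurable sets,
  m(union_{n >= 1} I_n) = sum_{n >= 1} m(I_n) = sum_{n >= 1} a * r^(n-1),
  with a = 2 and r = 2/3.
Since 0 < r = 2/3 < 1, the geometric series converges:
  sum_{n >= 1} a * r^(n-1) = a / (1 - r).
  = 2 / (1 - 2/3)
  = 2 / (1/3)
  = 6.

6


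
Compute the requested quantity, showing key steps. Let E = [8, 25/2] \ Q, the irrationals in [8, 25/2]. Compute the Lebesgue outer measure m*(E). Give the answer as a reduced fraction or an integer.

The interval I = [8, 25/2] has m(I) = 25/2 - 8 = 9/2 (endpoints are measure-zero, so open/closed/half-open agree). Write I = (I cap Q) u (I \ Q). The rationals in I are countable, so m*(I cap Q) = 0 (cover each rational by intervals whose total length is arbitrarily small). By countable subadditivity m*(I) <= m*(I cap Q) + m*(I \ Q), hence m*(I \ Q) >= m(I) = 9/2. The reverse inequality m*(I \ Q) <= m*(I) = 9/2 is trivial since (I \ Q) is a subset of I. Therefore m*(I \ Q) = 9/2.

9/2


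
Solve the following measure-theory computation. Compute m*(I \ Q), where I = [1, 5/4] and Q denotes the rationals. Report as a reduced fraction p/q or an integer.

The interval I = [1, 5/4] has m(I) = 5/4 - 1 = 1/4 (endpoints are measure-zero, so open/closed/half-open agree). Write I = (I cap Q) u (I \ Q). The rationals in I are countable, so m*(I cap Q) = 0 (cover each rational by intervals whose total length is arbitrarily small). By countable subadditivity m*(I) <= m*(I cap Q) + m*(I \ Q), hence m*(I \ Q) >= m(I) = 1/4. The reverse inequality m*(I \ Q) <= m*(I) = 1/4 is trivial since (I \ Q) is a subset of I. Therefore m*(I \ Q) = 1/4.

1/4


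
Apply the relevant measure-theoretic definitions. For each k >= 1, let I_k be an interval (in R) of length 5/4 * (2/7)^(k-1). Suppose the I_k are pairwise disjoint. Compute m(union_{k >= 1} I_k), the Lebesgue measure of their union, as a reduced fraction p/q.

By countable additivity of the Lebesgue measure on pairwise disjoint measurable sets,
  m(union_{k >= 1} I_k) = sum_{k >= 1} m(I_k) = sum_{k >= 1} a * r^(k-1),
  with a = 5/4 and r = 2/7.
Since 0 < r = 2/7 < 1, the geometric series converges:
  sum_{k >= 1} a * r^(k-1) = a / (1 - r).
  = 5/4 / (1 - 2/7)
  = 5/4 / (5/7)
  = 7/4.

7/4


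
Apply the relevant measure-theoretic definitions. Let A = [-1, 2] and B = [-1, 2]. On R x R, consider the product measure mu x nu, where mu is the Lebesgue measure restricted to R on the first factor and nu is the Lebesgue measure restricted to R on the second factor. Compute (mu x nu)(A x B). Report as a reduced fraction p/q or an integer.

For a measurable rectangle A x B, the product measure satisfies
  (mu x nu)(A x B) = mu(A) * nu(B).
  mu(A) = 3.
  nu(B) = 3.
  (mu x nu)(A x B) = 3 * 3 = 9.

9


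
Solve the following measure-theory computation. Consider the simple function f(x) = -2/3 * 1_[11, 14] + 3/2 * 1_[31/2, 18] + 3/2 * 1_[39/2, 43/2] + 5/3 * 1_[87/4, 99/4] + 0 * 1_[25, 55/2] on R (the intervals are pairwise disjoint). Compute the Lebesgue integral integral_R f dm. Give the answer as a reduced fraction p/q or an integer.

For a simple function f = sum_i c_i * 1_{A_i} with disjoint A_i,
  integral f dm = sum_i c_i * m(A_i).
Lengths of the A_i:
  m(A_1) = 14 - 11 = 3.
  m(A_2) = 18 - 31/2 = 5/2.
  m(A_3) = 43/2 - 39/2 = 2.
  m(A_4) = 99/4 - 87/4 = 3.
  m(A_5) = 55/2 - 25 = 5/2.
Contributions c_i * m(A_i):
  (-2/3) * (3) = -2.
  (3/2) * (5/2) = 15/4.
  (3/2) * (2) = 3.
  (5/3) * (3) = 5.
  (0) * (5/2) = 0.
Total: -2 + 15/4 + 3 + 5 + 0 = 39/4.

39/4


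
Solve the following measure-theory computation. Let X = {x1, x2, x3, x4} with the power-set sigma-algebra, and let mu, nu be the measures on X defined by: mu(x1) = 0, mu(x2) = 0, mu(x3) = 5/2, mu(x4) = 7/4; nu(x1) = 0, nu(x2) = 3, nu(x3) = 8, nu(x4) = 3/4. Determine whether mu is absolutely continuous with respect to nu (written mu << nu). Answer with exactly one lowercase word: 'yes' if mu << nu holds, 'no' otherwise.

mu << nu means: every nu-null measurable set is also mu-null; equivalently, for every atom x, if nu({x}) = 0 then mu({x}) = 0.
Checking each atom:
  x1: nu = 0, mu = 0 -> consistent with mu << nu.
  x2: nu = 3 > 0 -> no constraint.
  x3: nu = 8 > 0 -> no constraint.
  x4: nu = 3/4 > 0 -> no constraint.
No atom violates the condition. Therefore mu << nu.

yes


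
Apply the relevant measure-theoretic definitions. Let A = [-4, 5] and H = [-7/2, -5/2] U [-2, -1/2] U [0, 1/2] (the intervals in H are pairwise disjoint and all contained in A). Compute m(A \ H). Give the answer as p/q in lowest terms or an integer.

The ambient interval has length m(A) = 5 - (-4) = 9.
Since the holes are disjoint and sit inside A, by finite additivity
  m(H) = sum_i (b_i - a_i), and m(A \ H) = m(A) - m(H).
Computing the hole measures:
  m(H_1) = -5/2 - (-7/2) = 1.
  m(H_2) = -1/2 - (-2) = 3/2.
  m(H_3) = 1/2 - 0 = 1/2.
Summed: m(H) = 1 + 3/2 + 1/2 = 3.
So m(A \ H) = 9 - 3 = 6.

6


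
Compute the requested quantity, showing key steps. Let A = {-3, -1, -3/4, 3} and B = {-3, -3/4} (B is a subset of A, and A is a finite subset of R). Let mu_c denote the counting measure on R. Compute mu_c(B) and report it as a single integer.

Counting measure assigns mu_c(E) = |E| (number of elements) when E is finite.
B has 2 element(s), so mu_c(B) = 2.

2


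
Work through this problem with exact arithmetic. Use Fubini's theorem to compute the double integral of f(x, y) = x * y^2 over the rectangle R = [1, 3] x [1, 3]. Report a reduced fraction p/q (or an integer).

f(x, y) is a tensor product of a function of x and a function of y, and both factors are bounded continuous (hence Lebesgue integrable) on the rectangle, so Fubini's theorem applies:
  integral_R f d(m x m) = (integral_a1^b1 x dx) * (integral_a2^b2 y^2 dy).
Inner integral in x: integral_{1}^{3} x dx = (3^2 - 1^2)/2
  = 4.
Inner integral in y: integral_{1}^{3} y^2 dy = (3^3 - 1^3)/3
  = 26/3.
Product: (4) * (26/3) = 104/3.

104/3


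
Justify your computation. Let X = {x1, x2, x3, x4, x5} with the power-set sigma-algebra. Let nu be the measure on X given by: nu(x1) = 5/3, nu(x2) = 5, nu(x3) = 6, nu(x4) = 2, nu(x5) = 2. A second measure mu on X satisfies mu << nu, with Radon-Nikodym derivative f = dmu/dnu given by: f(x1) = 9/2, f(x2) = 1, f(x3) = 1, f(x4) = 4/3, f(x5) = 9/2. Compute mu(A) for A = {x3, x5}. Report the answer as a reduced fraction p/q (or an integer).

By the defining property of the Radon-Nikodym derivative, for every measurable set A,
  mu(A) = integral_A f dnu.
Since nu is a discrete measure concentrated on the atoms of X, the integral over A reduces to the sum
  mu(A) = sum_{x in A} f(x) * nu({x}).
Computing each term:
  x3: f(x3) * nu(x3) = 1 * 6 = 6.
  x5: f(x5) * nu(x5) = 9/2 * 2 = 9.
Summing: mu(A) = 6 + 9 = 15.

15


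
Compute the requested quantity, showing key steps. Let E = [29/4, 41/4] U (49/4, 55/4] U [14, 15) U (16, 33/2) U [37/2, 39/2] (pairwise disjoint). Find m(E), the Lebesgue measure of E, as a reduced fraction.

For pairwise disjoint intervals, m(union_i I_i) = sum_i m(I_i),
and m is invariant under swapping open/closed endpoints (single points have measure 0).
So m(E) = sum_i (b_i - a_i).
  I_1 has length 41/4 - 29/4 = 3.
  I_2 has length 55/4 - 49/4 = 3/2.
  I_3 has length 15 - 14 = 1.
  I_4 has length 33/2 - 16 = 1/2.
  I_5 has length 39/2 - 37/2 = 1.
Summing:
  m(E) = 3 + 3/2 + 1 + 1/2 + 1 = 7.

7


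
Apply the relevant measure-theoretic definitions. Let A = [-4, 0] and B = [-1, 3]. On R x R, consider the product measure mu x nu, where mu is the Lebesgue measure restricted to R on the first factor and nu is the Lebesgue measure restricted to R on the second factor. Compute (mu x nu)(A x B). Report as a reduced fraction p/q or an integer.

For a measurable rectangle A x B, the product measure satisfies
  (mu x nu)(A x B) = mu(A) * nu(B).
  mu(A) = 4.
  nu(B) = 4.
  (mu x nu)(A x B) = 4 * 4 = 16.

16


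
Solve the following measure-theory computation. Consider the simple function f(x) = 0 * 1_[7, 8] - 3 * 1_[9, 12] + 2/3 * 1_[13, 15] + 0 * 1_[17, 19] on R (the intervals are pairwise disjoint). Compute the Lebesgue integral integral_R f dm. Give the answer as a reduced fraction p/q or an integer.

For a simple function f = sum_i c_i * 1_{A_i} with disjoint A_i,
  integral f dm = sum_i c_i * m(A_i).
Lengths of the A_i:
  m(A_1) = 8 - 7 = 1.
  m(A_2) = 12 - 9 = 3.
  m(A_3) = 15 - 13 = 2.
  m(A_4) = 19 - 17 = 2.
Contributions c_i * m(A_i):
  (0) * (1) = 0.
  (-3) * (3) = -9.
  (2/3) * (2) = 4/3.
  (0) * (2) = 0.
Total: 0 - 9 + 4/3 + 0 = -23/3.

-23/3


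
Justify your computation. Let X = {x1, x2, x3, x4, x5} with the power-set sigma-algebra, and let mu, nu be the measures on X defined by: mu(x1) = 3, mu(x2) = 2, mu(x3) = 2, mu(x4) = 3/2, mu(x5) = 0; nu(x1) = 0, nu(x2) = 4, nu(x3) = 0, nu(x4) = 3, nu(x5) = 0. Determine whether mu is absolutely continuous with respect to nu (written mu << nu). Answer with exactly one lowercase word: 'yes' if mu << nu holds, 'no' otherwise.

mu << nu means: every nu-null measurable set is also mu-null; equivalently, for every atom x, if nu({x}) = 0 then mu({x}) = 0.
Checking each atom:
  x1: nu = 0, mu = 3 > 0 -> violates mu << nu.
  x2: nu = 4 > 0 -> no constraint.
  x3: nu = 0, mu = 2 > 0 -> violates mu << nu.
  x4: nu = 3 > 0 -> no constraint.
  x5: nu = 0, mu = 0 -> consistent with mu << nu.
The atom(s) x1, x3 violate the condition (nu = 0 but mu > 0). Therefore mu is NOT absolutely continuous w.r.t. nu.

no


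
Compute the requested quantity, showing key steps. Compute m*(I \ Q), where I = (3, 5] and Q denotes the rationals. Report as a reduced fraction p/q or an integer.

The interval I = (3, 5] has m(I) = 5 - 3 = 2 (endpoints are measure-zero, so open/closed/half-open agree). Write I = (I cap Q) u (I \ Q). The rationals in I are countable, so m*(I cap Q) = 0 (cover each rational by intervals whose total length is arbitrarily small). By countable subadditivity m*(I) <= m*(I cap Q) + m*(I \ Q), hence m*(I \ Q) >= m(I) = 2. The reverse inequality m*(I \ Q) <= m*(I) = 2 is trivial since (I \ Q) is a subset of I. Therefore m*(I \ Q) = 2.

2


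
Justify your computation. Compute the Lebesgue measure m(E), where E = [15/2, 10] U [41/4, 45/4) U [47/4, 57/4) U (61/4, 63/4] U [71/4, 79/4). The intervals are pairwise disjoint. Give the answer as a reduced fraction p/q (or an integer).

For pairwise disjoint intervals, m(union_i I_i) = sum_i m(I_i),
and m is invariant under swapping open/closed endpoints (single points have measure 0).
So m(E) = sum_i (b_i - a_i).
  I_1 has length 10 - 15/2 = 5/2.
  I_2 has length 45/4 - 41/4 = 1.
  I_3 has length 57/4 - 47/4 = 5/2.
  I_4 has length 63/4 - 61/4 = 1/2.
  I_5 has length 79/4 - 71/4 = 2.
Summing:
  m(E) = 5/2 + 1 + 5/2 + 1/2 + 2 = 17/2.

17/2


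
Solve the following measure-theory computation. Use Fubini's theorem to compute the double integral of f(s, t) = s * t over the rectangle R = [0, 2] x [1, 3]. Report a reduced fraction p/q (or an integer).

f(s, t) is a tensor product of a function of s and a function of t, and both factors are bounded continuous (hence Lebesgue integrable) on the rectangle, so Fubini's theorem applies:
  integral_R f d(m x m) = (integral_a1^b1 s ds) * (integral_a2^b2 t dt).
Inner integral in s: integral_{0}^{2} s ds = (2^2 - 0^2)/2
  = 2.
Inner integral in t: integral_{1}^{3} t dt = (3^2 - 1^2)/2
  = 4.
Product: (2) * (4) = 8.

8
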